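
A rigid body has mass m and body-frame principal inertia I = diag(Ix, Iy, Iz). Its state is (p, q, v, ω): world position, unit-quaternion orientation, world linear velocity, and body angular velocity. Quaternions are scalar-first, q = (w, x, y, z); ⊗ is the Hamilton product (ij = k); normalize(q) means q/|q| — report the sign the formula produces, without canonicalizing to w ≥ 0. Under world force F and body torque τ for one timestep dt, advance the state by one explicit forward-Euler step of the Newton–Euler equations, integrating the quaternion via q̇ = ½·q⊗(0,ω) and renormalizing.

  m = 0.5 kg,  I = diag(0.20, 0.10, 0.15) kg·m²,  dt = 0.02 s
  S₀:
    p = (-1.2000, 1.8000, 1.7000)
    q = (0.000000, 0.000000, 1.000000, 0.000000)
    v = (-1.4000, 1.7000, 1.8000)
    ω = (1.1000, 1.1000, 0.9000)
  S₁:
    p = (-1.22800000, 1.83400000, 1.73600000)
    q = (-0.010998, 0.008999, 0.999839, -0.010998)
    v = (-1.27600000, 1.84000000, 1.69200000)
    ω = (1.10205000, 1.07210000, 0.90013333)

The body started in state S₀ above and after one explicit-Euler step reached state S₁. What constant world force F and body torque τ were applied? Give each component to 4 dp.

v₁ − v₀ = (0.12400000, 0.14000000, -0.10800000)
F = m·Δv/dt = (3.1000, 3.5000, -2.7000)
ω₁ − ω₀ = (0.00205000, -0.02790000, 0.00013333)
precession coupling = (0.0495, 0.0495, -0.1210)
applied torque τ = (0.0700, -0.0900, -0.1200)

F = (3.1000, 3.5000, -2.7000)
τ = (0.0700, -0.0900, -0.1200)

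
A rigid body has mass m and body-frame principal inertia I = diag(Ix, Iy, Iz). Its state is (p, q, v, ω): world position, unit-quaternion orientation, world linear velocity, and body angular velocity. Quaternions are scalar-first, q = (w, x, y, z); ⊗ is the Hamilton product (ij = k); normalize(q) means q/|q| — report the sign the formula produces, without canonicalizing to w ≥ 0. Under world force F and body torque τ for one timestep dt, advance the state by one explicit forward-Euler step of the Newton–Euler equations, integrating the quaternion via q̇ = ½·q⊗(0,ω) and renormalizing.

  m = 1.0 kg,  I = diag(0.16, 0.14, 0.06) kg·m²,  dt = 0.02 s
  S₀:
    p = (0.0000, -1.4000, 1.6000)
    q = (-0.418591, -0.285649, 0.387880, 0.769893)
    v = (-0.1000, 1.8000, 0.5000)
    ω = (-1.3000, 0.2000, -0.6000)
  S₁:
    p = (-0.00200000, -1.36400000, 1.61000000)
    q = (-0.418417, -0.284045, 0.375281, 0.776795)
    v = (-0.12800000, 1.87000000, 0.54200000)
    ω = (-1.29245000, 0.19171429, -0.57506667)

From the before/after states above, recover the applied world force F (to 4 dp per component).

Δv = v₁−v₀ = (-0.02800000, 0.07000000, 0.04200000)
F = m·Δv/dt = (-1.4000, 3.5000, 2.1000)

F = (-1.4000, 3.5000, 2.1000)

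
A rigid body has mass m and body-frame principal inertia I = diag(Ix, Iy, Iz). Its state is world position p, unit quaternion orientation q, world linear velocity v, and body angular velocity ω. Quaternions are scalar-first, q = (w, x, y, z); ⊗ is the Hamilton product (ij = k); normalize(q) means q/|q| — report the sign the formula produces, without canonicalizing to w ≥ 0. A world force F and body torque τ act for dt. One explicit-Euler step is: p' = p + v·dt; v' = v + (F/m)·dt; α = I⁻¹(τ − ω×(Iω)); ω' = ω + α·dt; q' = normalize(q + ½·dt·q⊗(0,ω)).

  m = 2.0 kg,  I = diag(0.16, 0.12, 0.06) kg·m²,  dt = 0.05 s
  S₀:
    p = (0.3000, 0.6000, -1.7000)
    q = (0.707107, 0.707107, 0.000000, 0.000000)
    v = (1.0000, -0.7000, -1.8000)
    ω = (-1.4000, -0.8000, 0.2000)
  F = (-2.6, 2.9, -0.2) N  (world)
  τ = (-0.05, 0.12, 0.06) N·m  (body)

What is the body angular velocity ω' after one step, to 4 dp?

precession coupling ω×(Iω) = (0.0096, -0.0280, -0.0448)
(τ − ω×Iω)/I = (-0.3725, 1.2333, 1.7467)
ω' = ω + α·dt = (-1.4186, -0.7383, 0.2873)

ω' = (-1.4186, -0.7383, 0.2873)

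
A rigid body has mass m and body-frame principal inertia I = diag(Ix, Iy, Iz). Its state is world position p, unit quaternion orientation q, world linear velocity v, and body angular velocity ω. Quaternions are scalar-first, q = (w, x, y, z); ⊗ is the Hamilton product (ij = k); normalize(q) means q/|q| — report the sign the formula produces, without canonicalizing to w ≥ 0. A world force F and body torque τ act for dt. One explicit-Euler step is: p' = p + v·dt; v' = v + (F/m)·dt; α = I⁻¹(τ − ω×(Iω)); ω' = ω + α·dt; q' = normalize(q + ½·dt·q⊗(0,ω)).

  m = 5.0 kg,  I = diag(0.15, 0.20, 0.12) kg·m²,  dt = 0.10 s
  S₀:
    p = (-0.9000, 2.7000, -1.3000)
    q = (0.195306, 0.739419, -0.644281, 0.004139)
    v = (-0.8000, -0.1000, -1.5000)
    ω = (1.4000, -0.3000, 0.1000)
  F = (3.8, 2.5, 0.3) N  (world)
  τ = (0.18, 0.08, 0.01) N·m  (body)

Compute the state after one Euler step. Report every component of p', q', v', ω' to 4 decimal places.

p' = (-0.9800, 2.6900, -1.4500)
q' = (0.1335, 0.7480, -0.6489, 0.0390)
v' = (-0.7240, -0.0500, -1.4940)
ω' = (1.5184, -0.2621, 0.1258)

a = F/m = (0.7600, 0.5000, 0.0600)
p + v·dt = (-0.9800, 2.6900, -1.4500)
v + (F/m)dt = (-0.7240, -0.0500, -1.4940)
ω×(Iω) gyroscopic = (0.0024, 0.0042, -0.0210)
(τ − ω×Iω)/I = (1.1840, 0.3790, 0.2583)
ω + α·dt = (1.5184, -0.2621, 0.1258)
q⊗(0,ω) = (-1.2288848, 0.2102420, -0.1267391, 0.6996983)
updated quaternion q' = (0.1335, 0.7480, -0.6489, 0.0390)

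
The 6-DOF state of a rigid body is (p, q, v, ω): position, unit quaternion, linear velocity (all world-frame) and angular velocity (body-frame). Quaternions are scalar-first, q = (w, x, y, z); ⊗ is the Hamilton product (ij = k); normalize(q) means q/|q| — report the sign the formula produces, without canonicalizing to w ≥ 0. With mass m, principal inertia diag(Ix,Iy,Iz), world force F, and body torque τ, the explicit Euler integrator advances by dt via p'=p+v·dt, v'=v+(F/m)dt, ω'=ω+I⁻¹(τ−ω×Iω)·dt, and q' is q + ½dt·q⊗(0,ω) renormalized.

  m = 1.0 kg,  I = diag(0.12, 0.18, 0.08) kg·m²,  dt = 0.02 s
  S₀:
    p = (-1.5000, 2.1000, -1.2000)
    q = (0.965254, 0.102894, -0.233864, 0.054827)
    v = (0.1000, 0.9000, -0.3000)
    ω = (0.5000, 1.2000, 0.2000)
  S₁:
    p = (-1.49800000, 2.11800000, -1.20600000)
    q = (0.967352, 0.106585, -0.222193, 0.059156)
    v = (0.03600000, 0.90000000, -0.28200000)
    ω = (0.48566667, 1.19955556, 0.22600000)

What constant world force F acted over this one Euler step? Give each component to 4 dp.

F = (-3.2000, 0.0000, 0.9000)

velocity change Δv = (-0.06400000, 0.00000000, 0.01800000)
F = m·Δv/dt = (-3.2000, 0.0000, 0.9000)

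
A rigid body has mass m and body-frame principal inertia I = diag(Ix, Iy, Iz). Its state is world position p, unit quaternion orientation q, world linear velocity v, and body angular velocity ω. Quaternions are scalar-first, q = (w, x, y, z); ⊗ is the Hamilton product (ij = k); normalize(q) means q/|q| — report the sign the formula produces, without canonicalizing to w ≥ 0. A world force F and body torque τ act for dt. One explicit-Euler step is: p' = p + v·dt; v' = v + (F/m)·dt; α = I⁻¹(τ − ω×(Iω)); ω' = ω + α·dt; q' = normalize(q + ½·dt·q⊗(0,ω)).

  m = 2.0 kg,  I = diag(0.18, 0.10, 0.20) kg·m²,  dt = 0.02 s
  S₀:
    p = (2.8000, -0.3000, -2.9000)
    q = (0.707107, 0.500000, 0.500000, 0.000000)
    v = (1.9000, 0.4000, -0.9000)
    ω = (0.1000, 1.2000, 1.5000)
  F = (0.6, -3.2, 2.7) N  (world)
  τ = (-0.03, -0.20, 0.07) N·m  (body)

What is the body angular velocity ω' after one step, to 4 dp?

ω' = (0.0767, 1.1606, 1.5080)

gyro term ω×Iω = (0.1800, -0.0030, -0.0096)
α = I⁻¹(τ − ω×Iω) = (-1.1667, -1.9700, 0.3980)
ω + α·dt = (0.0767, 1.1606, 1.5080)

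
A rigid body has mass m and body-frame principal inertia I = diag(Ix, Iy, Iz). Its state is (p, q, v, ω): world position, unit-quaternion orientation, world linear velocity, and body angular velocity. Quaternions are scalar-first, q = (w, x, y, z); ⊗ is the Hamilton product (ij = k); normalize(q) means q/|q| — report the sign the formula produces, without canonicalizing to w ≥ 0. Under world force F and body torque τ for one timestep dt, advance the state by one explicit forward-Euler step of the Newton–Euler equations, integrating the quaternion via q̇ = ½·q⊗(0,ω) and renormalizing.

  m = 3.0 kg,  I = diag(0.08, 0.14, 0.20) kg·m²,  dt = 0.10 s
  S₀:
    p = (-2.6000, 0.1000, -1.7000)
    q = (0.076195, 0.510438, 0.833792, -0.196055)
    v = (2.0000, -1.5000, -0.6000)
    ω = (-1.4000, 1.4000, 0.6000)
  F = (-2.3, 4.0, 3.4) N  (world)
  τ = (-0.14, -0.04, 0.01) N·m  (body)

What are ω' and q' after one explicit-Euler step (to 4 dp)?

α = I⁻¹(τ − ω×Iω) = (-2.3800, -1.0057, 0.6380)
new body rate ω' = (-1.6380, 1.2994, 0.6638)
Hamilton product q⊗(0,ω) = (-0.3350626, 0.6680792, 0.0748872, 1.9276390)
q + ½dt·q⊗(0,ω), renormalized = (0.0591, 0.5410, 0.8331, -0.0991)

ω' = (-1.6380, 1.2994, 0.6638)
q' = (0.0591, 0.5410, 0.8331, -0.0991)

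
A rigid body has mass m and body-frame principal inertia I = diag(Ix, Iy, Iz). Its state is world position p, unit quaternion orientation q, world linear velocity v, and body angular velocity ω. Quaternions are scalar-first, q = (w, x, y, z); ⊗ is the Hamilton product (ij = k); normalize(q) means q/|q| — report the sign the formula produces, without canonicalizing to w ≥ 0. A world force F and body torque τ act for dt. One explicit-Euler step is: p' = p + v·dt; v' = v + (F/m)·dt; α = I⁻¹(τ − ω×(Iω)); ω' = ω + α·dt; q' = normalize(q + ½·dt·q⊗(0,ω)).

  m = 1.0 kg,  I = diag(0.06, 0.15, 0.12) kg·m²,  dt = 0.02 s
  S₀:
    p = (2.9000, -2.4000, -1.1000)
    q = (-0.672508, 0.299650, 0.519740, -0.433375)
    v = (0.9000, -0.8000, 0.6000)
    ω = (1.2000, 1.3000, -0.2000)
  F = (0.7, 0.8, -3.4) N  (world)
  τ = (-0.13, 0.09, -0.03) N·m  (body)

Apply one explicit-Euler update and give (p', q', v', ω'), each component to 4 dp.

a = (0.7000, 0.8000, -3.4000)
p' = p + v·dt = (2.9180, -2.4160, -1.0880)
v + (F/m)dt = (0.9140, -0.7840, 0.5320)
ω×(Iω) gyroscopic = (0.0078, 0.0144, 0.1404)
angular accel α = (-2.2967, 0.5040, -1.4200)
new body rate ω' = (1.1541, 1.3101, -0.2284)
2q̇ = q⊗(0,ω) = (-1.1219170, -0.3475701, -1.3343804, -0.0996414)
q' = normalize(q + ½dt·q⊗(0,ω)) = (-0.6836, 0.2961, 0.5063, -0.4343)

p' = (2.9180, -2.4160, -1.0880)
q' = (-0.6836, 0.2961, 0.5063, -0.4343)
v' = (0.9140, -0.7840, 0.5320)
ω' = (1.1541, 1.3101, -0.2284)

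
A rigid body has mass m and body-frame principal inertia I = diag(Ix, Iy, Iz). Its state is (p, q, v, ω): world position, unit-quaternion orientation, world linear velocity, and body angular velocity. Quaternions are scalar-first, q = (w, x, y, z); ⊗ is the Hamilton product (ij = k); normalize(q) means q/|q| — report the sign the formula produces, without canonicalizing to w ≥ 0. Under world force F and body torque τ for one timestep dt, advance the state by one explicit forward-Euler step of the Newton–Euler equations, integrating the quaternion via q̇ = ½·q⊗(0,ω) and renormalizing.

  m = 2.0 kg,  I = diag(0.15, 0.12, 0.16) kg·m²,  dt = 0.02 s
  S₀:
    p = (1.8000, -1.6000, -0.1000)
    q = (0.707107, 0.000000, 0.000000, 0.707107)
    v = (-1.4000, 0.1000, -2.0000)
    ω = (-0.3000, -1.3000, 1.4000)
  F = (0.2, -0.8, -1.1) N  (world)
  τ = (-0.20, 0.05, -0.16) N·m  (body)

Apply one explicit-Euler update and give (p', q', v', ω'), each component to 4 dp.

p' = (1.7720, -1.5980, -0.1400)
q' = (0.6971, 0.0071, -0.0113, 0.7169)
v' = (-1.3980, 0.0920, -2.0110)
ω' = (-0.3170, -1.2924, 1.3815)

α = I⁻¹(τ − ω×Iω) = (-0.8480, 0.3817, -0.9269)
ω' = ω + α·dt = (-0.3170, -1.2924, 1.3815)
2q̇ = q⊗(0,ω) = (-0.9899498, 0.7071070, -1.1313712, 0.9899498)
updated quaternion q' = (0.6971, 0.0071, -0.0113, 0.7169)
p' = p + v·dt = (1.7720, -1.5980, -0.1400)
new velocity v' = (-1.3980, 0.0920, -2.0110)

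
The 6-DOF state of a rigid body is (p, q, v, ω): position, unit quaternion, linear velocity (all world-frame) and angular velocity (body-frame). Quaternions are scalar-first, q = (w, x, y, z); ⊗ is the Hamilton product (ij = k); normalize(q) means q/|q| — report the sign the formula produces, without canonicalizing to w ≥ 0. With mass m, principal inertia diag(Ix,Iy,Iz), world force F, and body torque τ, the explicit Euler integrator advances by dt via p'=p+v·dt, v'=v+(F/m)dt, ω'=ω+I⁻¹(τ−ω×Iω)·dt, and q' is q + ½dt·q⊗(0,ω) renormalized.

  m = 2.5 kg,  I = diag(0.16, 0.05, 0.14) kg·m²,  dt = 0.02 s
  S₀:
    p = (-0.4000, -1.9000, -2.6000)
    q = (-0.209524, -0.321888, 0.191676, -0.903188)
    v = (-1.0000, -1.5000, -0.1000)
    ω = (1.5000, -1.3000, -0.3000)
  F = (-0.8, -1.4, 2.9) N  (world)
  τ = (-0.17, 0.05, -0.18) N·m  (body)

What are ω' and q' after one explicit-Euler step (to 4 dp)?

gyro term ω×Iω = (0.0351, -0.0090, 0.2145)
(τ − ω×Iω)/I = (-1.2819, 1.1800, -2.8179)
new body rate ω' = (1.4744, -1.2764, -0.3564)
q⊗(0,ω) = (0.4610544, -1.5459332, -1.1789672, 0.1937976)
q' = normalize(q + ½dt·q⊗(0,ω)) = (-0.2049, -0.3373, 0.1799, -0.9011)

ω' = (1.4744, -1.2764, -0.3564)
q' = (-0.2049, -0.3373, 0.1799, -0.9011)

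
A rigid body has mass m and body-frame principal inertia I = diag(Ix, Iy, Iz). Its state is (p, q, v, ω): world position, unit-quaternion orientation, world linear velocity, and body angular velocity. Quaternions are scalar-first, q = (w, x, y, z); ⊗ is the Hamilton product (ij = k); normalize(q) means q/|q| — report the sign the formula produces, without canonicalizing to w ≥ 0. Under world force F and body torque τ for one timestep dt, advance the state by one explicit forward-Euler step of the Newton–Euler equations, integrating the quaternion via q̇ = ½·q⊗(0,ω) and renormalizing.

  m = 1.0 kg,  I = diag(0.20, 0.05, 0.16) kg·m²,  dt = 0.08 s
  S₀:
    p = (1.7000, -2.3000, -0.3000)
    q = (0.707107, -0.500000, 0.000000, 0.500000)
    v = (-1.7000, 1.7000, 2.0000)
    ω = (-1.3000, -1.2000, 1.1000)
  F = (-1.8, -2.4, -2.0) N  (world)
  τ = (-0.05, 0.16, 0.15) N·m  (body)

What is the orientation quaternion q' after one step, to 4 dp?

Hamilton product q⊗(0,ω) = (-1.2000000, -0.3192391, -0.9485284, 1.3778177)
q' = normalize(q + ½dt·q⊗(0,ω)) = (0.6568, -0.5110, -0.0378, 0.5532)

q' = (0.6568, -0.5110, -0.0378, 0.5532)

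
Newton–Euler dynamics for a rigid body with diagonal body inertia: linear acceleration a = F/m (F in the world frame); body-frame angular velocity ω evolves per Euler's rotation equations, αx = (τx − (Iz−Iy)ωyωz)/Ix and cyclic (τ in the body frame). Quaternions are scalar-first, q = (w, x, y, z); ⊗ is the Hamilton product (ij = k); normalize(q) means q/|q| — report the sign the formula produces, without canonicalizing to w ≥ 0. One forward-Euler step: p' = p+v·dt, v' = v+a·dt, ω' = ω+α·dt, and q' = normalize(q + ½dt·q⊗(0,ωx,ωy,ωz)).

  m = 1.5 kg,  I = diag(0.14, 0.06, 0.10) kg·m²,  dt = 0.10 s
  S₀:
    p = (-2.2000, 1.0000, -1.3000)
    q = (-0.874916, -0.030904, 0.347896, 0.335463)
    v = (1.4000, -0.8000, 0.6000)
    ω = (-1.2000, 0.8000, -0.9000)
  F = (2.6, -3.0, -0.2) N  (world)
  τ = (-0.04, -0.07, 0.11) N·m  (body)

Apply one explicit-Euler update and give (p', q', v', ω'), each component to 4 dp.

p' = (-2.0600, 0.9200, -1.2400)
q' = (-0.8724, -0.0075, 0.2903, 0.3931)
v' = (1.5733, -1.0000, 0.5867)
ω' = (-1.2080, 0.6113, -0.8668)

a = (1.7333, -2.0000, -0.1333)
new position p' = (-2.0600, 0.9200, -1.2400)
v + (F/m)dt = (1.5733, -1.0000, 0.5867)
gyro term ω×Iω = (-0.0288, 0.0432, 0.0768)
(τ − ω×Iω)/I = (-0.0800, -1.8867, 0.3320)
ω' = ω + α·dt = (-1.2080, 0.6113, -0.8668)
Hamilton product q⊗(0,ω) = (-0.0134849, 0.4684224, -1.1303020, 1.1801764)
q + ½dt·q⊗(0,ω), renormalized = (-0.8724, -0.0075, 0.2903, 0.3931)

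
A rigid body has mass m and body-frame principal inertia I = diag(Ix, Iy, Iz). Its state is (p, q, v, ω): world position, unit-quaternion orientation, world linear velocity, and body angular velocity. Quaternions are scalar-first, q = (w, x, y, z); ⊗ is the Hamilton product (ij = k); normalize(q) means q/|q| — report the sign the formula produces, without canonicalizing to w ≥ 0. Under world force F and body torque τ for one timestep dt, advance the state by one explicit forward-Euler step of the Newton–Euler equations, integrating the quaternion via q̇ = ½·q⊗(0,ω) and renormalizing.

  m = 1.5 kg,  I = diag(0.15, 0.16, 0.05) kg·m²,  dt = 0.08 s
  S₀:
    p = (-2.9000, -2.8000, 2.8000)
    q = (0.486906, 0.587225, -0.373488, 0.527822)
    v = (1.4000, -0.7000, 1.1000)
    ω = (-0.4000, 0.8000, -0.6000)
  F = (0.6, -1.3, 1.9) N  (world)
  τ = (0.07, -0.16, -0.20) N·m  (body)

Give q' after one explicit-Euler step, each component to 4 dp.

q' = (0.5204, 0.5710, -0.3519, 0.5285)

2q̇ = q⊗(0,ω) = (0.8503736, -0.3929272, 0.5307310, 0.0282412)
q' = normalize(q + ½dt·q⊗(0,ω)) = (0.5204, 0.5710, -0.3519, 0.5285)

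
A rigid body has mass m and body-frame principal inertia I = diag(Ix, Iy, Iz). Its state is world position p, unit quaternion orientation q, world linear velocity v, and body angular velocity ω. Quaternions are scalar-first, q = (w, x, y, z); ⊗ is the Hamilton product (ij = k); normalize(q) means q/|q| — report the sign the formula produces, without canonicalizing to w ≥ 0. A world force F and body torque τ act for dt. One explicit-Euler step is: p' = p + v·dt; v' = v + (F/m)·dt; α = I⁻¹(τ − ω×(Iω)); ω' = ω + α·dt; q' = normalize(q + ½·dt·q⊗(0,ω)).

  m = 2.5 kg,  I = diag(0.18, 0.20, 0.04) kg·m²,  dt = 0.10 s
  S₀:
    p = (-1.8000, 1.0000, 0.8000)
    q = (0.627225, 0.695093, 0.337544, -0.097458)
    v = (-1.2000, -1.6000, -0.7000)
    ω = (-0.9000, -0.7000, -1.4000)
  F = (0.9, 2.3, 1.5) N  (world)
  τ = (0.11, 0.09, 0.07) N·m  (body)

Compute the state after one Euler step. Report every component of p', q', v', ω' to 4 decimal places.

p' = (-1.9200, 0.8400, 0.7300)
q' = (0.6608, 0.6372, 0.3671, -0.1499)
v' = (-1.1640, -1.5080, -0.6400)
ω' = (-0.7518, -0.7432, -1.2565)

a = F/m = (0.3600, 0.9200, 0.6000)
p + v·dt = (-1.9200, 0.8400, 0.7300)
v' = v + a·dt = (-1.1640, -1.5080, -0.6400)
angular accel α = (1.4822, -0.4320, 1.4350)
ω + α·dt = (-0.7518, -0.7432, -1.2565)
q⊗(0,ω) = (0.7254233, -1.1052847, 0.6217849, -1.0608905)
updated quaternion q' = (0.6608, 0.6372, 0.3671, -0.1499)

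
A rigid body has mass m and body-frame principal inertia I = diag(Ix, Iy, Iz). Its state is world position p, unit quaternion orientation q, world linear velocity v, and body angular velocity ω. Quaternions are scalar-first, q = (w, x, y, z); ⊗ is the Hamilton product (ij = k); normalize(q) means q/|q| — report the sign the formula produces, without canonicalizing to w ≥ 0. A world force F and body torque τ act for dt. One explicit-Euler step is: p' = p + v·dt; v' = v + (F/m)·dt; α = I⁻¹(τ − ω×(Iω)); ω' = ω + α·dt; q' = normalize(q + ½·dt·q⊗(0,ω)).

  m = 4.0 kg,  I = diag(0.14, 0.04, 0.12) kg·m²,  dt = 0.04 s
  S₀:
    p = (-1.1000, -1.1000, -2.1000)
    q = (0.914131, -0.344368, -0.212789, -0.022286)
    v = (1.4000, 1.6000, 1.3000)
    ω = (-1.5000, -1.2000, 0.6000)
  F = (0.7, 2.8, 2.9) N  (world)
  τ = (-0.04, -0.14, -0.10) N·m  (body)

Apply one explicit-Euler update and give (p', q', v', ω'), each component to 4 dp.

precession coupling ω×(Iω) = (-0.0576, -0.0180, -0.1800)
angular accel α = (0.1257, -3.0500, 0.6667)
new body rate ω' = (-1.4950, -1.3220, 0.6267)
q⊗(0,ω) = (-0.7585272, -1.5256131, -0.8569074, 0.6425367)
updated quaternion q' = (0.8982, -0.3746, -0.2297, -0.0094)
a = F/m = (0.1750, 0.7000, 0.7250)
p + v·dt = (-1.0440, -1.0360, -2.0480)
v + (F/m)dt = (1.4070, 1.6280, 1.3290)

p' = (-1.0440, -1.0360, -2.0480)
q' = (0.8982, -0.3746, -0.2297, -0.0094)
v' = (1.4070, 1.6280, 1.3290)
ω' = (-1.4950, -1.3220, 0.6267)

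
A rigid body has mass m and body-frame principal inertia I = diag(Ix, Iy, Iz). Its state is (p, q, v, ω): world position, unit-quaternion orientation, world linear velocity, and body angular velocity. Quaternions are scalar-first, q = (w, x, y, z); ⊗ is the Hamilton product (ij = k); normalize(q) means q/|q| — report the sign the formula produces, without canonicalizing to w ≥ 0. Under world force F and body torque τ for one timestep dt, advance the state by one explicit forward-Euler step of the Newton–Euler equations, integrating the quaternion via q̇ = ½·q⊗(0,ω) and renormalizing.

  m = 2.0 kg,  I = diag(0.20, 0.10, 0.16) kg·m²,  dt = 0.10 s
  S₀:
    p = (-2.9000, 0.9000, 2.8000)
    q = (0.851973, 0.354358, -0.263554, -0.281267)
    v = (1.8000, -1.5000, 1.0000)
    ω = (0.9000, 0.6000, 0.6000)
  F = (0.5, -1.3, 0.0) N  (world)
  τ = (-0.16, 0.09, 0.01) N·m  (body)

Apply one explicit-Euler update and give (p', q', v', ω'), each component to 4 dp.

p' = (-2.7200, 0.7500, 2.9000)
q' = (0.8507, 0.3925, -0.2608, -0.2328)
v' = (1.8250, -1.5650, 1.0000)
ω' = (0.8092, 0.6684, 0.6400)

α = I⁻¹(τ − ω×Iω) = (-0.9080, 0.6840, 0.4000)
ω' = ω + α·dt = (0.8092, 0.6684, 0.6400)
2q̇ = q⊗(0,ω) = (0.0079704, 0.7774035, 0.0454287, 0.9609972)
q + ½dt·q⊗(0,ω), renormalized = (0.8507, 0.3925, -0.2608, -0.2328)
a = (0.2500, -0.6500, 0.0000)
new position p' = (-2.7200, 0.7500, 2.9000)
new velocity v' = (1.8250, -1.5650, 1.0000)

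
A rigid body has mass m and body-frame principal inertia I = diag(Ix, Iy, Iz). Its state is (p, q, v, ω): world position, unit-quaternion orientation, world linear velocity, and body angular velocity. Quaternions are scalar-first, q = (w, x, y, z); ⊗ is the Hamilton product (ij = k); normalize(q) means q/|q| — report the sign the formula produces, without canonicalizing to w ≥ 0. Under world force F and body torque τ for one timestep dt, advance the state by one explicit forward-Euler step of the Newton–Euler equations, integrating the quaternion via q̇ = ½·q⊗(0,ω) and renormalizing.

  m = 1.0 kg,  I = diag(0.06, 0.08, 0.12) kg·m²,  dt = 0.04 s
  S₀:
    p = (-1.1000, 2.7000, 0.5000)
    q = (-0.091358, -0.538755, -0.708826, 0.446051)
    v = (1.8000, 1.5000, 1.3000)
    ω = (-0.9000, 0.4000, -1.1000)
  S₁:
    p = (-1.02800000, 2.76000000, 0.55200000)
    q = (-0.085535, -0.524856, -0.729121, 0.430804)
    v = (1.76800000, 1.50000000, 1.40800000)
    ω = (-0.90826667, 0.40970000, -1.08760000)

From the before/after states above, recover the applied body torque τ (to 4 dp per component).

ω₁ − ω₀ = (-0.00826667, 0.00970000, 0.01240000)
applied torque τ = (-0.0300, -0.0400, 0.0300)

τ = (-0.0300, -0.0400, 0.0300)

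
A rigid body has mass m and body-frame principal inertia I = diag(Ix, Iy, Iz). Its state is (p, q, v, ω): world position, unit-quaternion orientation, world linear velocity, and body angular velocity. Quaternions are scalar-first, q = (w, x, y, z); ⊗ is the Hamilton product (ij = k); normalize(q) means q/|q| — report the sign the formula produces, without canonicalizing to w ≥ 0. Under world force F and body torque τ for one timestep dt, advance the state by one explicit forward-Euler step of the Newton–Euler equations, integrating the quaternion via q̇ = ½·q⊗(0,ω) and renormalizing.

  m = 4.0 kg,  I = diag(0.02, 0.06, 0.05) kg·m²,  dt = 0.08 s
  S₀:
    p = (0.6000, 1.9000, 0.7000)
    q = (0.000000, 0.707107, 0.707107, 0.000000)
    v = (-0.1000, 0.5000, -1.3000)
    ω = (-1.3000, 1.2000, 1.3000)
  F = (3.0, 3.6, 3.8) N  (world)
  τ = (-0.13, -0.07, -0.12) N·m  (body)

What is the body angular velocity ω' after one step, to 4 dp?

α = I⁻¹(τ − ω×Iω) = (-5.7200, -2.0117, -1.1520)
ω + α·dt = (-1.7576, 1.0391, 1.2078)

ω' = (-1.7576, 1.0391, 1.2078)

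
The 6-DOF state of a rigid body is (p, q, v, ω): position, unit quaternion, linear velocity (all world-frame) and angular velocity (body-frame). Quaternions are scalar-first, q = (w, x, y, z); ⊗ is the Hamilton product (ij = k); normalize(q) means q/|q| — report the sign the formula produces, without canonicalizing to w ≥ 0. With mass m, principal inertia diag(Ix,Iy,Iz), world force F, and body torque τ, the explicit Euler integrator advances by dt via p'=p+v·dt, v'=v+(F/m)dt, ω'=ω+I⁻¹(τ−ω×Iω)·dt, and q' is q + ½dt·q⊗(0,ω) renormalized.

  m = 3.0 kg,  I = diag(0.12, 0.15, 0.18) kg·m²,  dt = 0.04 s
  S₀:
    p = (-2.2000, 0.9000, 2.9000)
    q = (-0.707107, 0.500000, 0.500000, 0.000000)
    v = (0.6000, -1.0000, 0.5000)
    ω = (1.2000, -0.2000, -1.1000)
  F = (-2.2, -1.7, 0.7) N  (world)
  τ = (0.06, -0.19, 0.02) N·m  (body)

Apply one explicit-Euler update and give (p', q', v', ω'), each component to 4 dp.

p' = (-2.1760, 0.8600, 2.9200)
q' = (-0.7167, 0.4718, 0.5136, 0.0016)
v' = (0.5707, -1.0227, 0.5093)
ω' = (1.2178, -0.2718, -1.0940)

new position p' = (-2.1760, 0.8600, 2.9200)
new velocity v' = (0.5707, -1.0227, 0.5093)
precession coupling ω×(Iω) = (0.0066, 0.0792, -0.0072)
angular accel α = (0.4450, -1.7947, 0.1511)
new body rate ω' = (1.2178, -0.2718, -1.0940)
2q̇ = q⊗(0,ω) = (-0.5000000, -1.3985284, 0.6914214, 0.0778177)
q' = normalize(q + ½dt·q⊗(0,ω)) = (-0.7167, 0.4718, 0.5136, 0.0016)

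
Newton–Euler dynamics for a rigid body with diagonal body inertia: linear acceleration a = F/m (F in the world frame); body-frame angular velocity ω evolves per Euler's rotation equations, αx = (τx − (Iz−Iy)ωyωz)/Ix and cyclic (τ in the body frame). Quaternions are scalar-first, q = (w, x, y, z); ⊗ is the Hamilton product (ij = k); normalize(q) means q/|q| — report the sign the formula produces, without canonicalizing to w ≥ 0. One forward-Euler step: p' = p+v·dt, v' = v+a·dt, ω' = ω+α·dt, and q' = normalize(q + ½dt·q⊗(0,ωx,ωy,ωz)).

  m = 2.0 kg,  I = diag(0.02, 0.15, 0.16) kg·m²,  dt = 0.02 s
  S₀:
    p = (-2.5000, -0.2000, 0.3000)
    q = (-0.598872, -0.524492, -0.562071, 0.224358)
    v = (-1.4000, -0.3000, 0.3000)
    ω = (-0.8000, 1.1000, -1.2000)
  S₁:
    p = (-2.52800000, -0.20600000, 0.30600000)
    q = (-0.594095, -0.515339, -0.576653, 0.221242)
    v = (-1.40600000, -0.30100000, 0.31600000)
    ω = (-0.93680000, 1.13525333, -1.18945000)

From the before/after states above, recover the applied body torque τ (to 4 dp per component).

τ = (-0.1500, 0.1300, -0.0300)

Δω = ω₁−ω₀ = (-0.13680000, 0.03525333, 0.01055000)
I·α + gyro = (-0.1500, 0.1300, -0.0300)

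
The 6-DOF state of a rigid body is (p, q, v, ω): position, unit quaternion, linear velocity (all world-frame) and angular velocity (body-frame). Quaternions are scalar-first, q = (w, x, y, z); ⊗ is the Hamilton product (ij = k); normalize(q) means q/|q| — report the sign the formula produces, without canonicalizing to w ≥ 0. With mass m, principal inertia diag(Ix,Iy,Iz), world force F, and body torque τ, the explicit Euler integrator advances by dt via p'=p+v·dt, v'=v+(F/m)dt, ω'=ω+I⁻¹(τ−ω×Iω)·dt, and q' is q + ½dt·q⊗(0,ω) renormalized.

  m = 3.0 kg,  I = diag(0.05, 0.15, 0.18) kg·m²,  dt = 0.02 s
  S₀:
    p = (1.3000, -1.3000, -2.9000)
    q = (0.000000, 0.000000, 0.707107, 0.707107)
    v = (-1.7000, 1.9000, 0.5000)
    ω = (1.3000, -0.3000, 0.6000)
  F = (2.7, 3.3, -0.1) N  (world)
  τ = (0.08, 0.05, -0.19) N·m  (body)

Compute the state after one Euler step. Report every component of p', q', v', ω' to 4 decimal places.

p' = (1.2660, -1.2620, -2.8900)
q' = (-0.0021, 0.0064, 0.7162, 0.6978)
v' = (-1.6820, 1.9220, 0.4993)
ω' = (1.3342, -0.2798, 0.5832)

a = (0.9000, 1.1000, -0.0333)
new position p' = (1.2660, -1.2620, -2.8900)
new velocity v' = (-1.6820, 1.9220, 0.4993)
α = I⁻¹(τ − ω×Iω) = (1.7080, 1.0093, -0.8389)
ω' = ω + α·dt = (1.3342, -0.2798, 0.5832)
q⊗(0,ω) = (-0.2121321, 0.6363963, 0.9192391, -0.9192391)
updated quaternion q' = (-0.0021, 0.0064, 0.7162, 0.6978)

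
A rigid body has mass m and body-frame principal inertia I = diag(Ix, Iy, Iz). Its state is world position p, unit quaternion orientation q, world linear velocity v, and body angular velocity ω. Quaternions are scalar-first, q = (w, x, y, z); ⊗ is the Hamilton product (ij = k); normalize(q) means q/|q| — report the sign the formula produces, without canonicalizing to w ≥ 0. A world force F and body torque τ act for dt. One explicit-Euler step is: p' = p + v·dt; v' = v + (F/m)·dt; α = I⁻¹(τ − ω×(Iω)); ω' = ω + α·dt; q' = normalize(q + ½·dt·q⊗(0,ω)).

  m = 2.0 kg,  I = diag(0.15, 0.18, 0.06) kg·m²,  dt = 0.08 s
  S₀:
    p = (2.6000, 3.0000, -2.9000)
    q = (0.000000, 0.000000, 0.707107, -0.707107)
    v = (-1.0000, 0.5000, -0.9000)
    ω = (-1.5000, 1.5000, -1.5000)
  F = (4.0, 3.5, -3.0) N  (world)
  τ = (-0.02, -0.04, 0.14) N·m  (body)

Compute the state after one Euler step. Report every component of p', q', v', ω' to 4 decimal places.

p + v·dt = (2.5200, 3.0400, -2.9720)
v + (F/m)dt = (-0.8400, 0.6400, -1.0200)
α = I⁻¹(τ − ω×Iω) = (-1.9333, -1.3472, 3.4583)
ω' = ω + α·dt = (-1.6547, 1.3922, -1.2233)
2q̇ = q⊗(0,ω) = (-2.1213210, 0.0000000, 1.0606605, 1.0606605)
q' = normalize(q + ½dt·q⊗(0,ω)) = (-0.0844, 0.0000, 0.7455, -0.6611)

p' = (2.5200, 3.0400, -2.9720)
q' = (-0.0844, 0.0000, 0.7455, -0.6611)
v' = (-0.8400, 0.6400, -1.0200)
ω' = (-1.6547, 1.3922, -1.2233)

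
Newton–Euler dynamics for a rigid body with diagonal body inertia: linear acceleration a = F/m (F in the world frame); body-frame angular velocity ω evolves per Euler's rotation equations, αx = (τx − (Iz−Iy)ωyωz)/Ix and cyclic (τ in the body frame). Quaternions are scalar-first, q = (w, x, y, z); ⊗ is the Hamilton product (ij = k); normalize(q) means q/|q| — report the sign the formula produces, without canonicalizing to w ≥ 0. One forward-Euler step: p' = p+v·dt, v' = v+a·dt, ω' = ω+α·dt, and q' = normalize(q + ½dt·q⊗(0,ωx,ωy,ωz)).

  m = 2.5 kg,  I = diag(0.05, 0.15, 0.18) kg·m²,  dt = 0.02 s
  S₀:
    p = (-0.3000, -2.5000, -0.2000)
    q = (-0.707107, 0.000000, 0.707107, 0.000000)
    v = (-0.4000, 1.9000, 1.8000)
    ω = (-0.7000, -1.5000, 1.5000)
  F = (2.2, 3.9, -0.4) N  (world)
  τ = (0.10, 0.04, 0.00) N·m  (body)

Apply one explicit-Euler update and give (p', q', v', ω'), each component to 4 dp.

a = (0.8800, 1.5600, -0.1600)
new position p' = (-0.3080, -2.4620, -0.1640)
new velocity v' = (-0.3824, 1.9312, 1.7968)
α = I⁻¹(τ − ω×Iω) = (3.3500, -0.6433, -0.5833)
ω + α·dt = (-0.6330, -1.5129, 1.4883)
Hamilton product q⊗(0,ω) = (1.0606605, 1.5556354, 1.0606605, -0.5656856)
q + ½dt·q⊗(0,ω), renormalized = (-0.6963, 0.0156, 0.7175, -0.0057)

p' = (-0.3080, -2.4620, -0.1640)
q' = (-0.6963, 0.0156, 0.7175, -0.0057)
v' = (-0.3824, 1.9312, 1.7968)
ω' = (-0.6330, -1.5129, 1.4883)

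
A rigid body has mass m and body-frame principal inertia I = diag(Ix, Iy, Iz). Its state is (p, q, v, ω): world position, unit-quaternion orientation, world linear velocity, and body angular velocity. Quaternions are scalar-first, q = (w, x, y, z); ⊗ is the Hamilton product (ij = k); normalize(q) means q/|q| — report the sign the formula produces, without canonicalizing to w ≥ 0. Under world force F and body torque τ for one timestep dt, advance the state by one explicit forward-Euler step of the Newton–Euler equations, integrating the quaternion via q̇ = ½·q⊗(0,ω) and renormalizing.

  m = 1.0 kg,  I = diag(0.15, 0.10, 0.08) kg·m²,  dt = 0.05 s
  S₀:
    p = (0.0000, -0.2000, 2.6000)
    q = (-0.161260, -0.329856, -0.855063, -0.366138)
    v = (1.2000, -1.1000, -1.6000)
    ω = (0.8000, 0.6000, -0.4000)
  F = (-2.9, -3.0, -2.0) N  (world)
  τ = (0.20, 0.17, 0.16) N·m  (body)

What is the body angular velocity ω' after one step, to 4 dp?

gyro term ω×Iω = (0.0048, -0.0224, -0.0240)
α = I⁻¹(τ − ω×Iω) = (1.3013, 1.9240, 2.3000)
ω' = ω + α·dt = (0.8651, 0.6962, -0.2850)

ω' = (0.8651, 0.6962, -0.2850)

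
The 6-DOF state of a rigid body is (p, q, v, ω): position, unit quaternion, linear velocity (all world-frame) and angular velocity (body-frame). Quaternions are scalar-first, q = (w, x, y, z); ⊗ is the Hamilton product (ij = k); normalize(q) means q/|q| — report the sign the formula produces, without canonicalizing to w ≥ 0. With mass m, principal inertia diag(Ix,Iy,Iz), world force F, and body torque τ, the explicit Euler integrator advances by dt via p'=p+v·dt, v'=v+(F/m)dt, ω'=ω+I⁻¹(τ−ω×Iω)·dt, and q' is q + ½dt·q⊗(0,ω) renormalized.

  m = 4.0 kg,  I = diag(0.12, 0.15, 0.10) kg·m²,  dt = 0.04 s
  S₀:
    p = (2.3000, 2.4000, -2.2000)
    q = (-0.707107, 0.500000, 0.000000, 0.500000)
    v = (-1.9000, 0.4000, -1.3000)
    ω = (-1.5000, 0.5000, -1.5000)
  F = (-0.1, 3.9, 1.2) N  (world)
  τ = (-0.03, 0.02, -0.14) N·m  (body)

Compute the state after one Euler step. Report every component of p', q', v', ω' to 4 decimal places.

p' = (2.2240, 2.4160, -2.2520)
q' = (-0.6765, 0.5157, -0.0071, 0.5257)
v' = (-1.9010, 0.4390, -1.2880)
ω' = (-1.5225, 0.4933, -1.5470)

a = (-0.0250, 0.9750, 0.3000)
p' = p + v·dt = (2.2240, 2.4160, -2.2520)
v + (F/m)dt = (-1.9010, 0.4390, -1.2880)
gyro term ω×Iω = (0.0375, 0.0450, -0.0225)
α = I⁻¹(τ − ω×Iω) = (-0.5625, -0.1667, -1.1750)
ω' = ω + α·dt = (-1.5225, 0.4933, -1.5470)
Hamilton product q⊗(0,ω) = (1.5000000, 0.8106605, -0.3535535, 1.3106605)
q + ½dt·q⊗(0,ω), renormalized = (-0.6765, 0.5157, -0.0071, 0.5257)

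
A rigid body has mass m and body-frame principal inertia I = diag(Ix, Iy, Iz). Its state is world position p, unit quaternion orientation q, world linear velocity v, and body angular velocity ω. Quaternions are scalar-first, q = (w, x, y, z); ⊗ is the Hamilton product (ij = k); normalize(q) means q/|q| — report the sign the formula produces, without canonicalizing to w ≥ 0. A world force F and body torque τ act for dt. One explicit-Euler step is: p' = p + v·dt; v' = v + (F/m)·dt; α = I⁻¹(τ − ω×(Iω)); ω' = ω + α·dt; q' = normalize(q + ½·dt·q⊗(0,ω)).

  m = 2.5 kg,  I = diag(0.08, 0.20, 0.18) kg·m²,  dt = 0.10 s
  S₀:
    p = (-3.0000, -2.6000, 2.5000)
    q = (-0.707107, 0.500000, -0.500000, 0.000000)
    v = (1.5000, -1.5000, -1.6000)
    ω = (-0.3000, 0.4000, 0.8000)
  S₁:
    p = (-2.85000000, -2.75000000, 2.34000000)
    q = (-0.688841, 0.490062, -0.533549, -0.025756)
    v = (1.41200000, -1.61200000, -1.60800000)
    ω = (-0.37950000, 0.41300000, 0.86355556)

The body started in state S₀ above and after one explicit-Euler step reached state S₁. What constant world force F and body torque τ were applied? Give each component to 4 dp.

v₁ − v₀ = (-0.08800000, -0.11200000, -0.00800000)
m·(v₁−v₀)/dt = (-2.2000, -2.8000, -0.2000)
ω₁ − ω₀ = (-0.07950000, 0.01300000, 0.06355556)
applied torque τ = (-0.0700, 0.0500, 0.1000)

F = (-2.2000, -2.8000, -0.2000)
τ = (-0.0700, 0.0500, 0.1000)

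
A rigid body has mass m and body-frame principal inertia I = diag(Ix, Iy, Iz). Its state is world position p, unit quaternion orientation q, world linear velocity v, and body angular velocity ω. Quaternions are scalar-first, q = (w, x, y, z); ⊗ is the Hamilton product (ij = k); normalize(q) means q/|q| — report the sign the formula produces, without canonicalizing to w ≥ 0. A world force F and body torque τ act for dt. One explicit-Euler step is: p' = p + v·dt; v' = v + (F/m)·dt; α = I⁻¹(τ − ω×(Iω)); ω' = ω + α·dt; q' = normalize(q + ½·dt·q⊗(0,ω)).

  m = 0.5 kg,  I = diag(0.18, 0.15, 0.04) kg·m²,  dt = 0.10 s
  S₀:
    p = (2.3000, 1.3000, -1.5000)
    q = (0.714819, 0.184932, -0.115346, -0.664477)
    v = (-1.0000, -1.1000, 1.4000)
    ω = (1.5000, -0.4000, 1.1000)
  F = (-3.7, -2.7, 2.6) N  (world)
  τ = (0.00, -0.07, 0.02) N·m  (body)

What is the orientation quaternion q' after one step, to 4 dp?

q⊗(0,ω) = (0.4073883, 0.6795571, -1.4860683, 0.8853471)
q + ½dt·q⊗(0,ω), renormalized = (0.7319, 0.2179, -0.1888, -0.6174)

q' = (0.7319, 0.2179, -0.1888, -0.6174)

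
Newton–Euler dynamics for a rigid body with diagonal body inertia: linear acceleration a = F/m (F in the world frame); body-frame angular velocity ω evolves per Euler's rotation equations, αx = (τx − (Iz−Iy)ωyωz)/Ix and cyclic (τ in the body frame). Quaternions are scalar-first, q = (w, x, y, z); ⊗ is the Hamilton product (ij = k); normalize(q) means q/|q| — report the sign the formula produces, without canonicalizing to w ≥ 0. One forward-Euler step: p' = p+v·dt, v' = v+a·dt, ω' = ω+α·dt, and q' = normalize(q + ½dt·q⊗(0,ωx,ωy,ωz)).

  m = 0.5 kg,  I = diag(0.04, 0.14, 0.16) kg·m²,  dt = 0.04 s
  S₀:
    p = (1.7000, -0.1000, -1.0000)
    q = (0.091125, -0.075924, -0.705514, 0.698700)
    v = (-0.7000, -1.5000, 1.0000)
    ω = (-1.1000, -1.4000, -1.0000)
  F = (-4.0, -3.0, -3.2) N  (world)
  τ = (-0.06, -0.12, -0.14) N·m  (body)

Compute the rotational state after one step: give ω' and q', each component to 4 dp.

ω' = (-1.1880, -1.3966, -1.0735)
q' = (0.0836, -0.0442, -0.7244, 0.6829)

α = I⁻¹(τ − ω×Iω) = (-2.2000, 0.0857, -1.8375)
new body rate ω' = (-1.1880, -1.3966, -1.0735)
Hamilton product q⊗(0,ω) = (-0.3725360, 1.5834565, -0.9720690, -0.7608968)
q + ½dt·q⊗(0,ω), renormalized = (0.0836, -0.0442, -0.7244, 0.6829)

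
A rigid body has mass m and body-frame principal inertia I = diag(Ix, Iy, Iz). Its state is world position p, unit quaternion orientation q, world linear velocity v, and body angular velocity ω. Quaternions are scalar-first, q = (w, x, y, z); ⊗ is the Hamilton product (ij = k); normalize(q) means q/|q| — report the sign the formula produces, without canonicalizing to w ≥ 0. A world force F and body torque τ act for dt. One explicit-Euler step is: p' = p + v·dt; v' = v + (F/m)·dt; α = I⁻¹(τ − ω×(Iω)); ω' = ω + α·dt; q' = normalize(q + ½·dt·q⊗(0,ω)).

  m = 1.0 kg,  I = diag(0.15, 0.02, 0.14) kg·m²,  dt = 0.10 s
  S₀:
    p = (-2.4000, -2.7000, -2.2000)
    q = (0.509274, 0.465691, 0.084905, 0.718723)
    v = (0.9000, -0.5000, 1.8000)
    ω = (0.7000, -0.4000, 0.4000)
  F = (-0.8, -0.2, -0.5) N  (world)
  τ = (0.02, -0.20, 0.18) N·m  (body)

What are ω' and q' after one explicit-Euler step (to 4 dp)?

ω×(Iω) gyroscopic = (-0.0192, 0.0028, 0.0364)
(τ − ω×Iω)/I = (0.2613, -10.1400, 1.0257)
ω' = ω + α·dt = (0.7261, -1.4140, 0.5026)
Hamilton product q⊗(0,ω) = (-0.5795109, 0.6779430, 0.1131201, -0.0420003)
q' = normalize(q + ½dt·q⊗(0,ω)) = (0.4798, 0.4991, 0.0905, 0.7159)

ω' = (0.7261, -1.4140, 0.5026)
q' = (0.4798, 0.4991, 0.0905, 0.7159)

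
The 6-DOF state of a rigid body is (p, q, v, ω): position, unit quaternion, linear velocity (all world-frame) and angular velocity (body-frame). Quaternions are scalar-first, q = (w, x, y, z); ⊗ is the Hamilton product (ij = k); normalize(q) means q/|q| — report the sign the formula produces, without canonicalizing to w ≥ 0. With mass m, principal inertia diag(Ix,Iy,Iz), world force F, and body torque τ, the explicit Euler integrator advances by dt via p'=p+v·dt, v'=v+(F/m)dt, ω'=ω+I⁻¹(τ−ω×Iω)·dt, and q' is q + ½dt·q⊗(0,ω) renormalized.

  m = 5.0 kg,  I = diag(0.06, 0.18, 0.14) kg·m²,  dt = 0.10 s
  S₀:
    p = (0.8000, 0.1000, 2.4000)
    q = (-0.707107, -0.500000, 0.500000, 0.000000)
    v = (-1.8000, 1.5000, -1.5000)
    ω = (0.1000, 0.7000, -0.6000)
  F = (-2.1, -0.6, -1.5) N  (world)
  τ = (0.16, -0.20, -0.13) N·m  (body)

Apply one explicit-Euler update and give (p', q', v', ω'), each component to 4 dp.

p' = (0.6200, 0.2500, 2.2500)
q' = (-0.7213, -0.5180, 0.4598, 0.0012)
v' = (-1.8420, 1.4880, -1.5300)
ω' = (0.3387, 0.5862, -0.6989)

p' = p + v·dt = (0.6200, 0.2500, 2.2500)
v + (F/m)dt = (-1.8420, 1.4880, -1.5300)
ω×(Iω) gyroscopic = (0.0168, 0.0048, 0.0084)
angular accel α = (2.3867, -1.1378, -0.9886)
new body rate ω' = (0.3387, 0.5862, -0.6989)
2q̇ = q⊗(0,ω) = (-0.3000000, -0.3707107, -0.7949749, 0.0242642)
q' = normalize(q + ½dt·q⊗(0,ω)) = (-0.7213, -0.5180, 0.4598, 0.0012)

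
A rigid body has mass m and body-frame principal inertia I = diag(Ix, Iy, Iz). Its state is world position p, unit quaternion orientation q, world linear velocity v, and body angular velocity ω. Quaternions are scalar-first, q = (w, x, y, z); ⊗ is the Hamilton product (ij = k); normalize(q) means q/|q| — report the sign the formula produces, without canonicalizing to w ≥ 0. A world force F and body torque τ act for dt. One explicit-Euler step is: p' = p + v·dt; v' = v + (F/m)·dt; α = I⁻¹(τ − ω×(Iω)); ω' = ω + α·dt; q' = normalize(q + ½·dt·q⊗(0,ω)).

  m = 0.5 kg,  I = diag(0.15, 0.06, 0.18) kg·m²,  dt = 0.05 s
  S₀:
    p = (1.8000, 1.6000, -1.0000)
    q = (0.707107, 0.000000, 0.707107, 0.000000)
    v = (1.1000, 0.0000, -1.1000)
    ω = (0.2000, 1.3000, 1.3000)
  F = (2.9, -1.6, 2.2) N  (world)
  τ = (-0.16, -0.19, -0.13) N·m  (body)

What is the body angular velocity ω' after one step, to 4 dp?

ω' = (0.0791, 1.1482, 1.2704)

ω×(Iω) gyroscopic = (0.2028, -0.0078, -0.0234)
angular accel α = (-2.4187, -3.0367, -0.5922)
ω + α·dt = (0.0791, 1.1482, 1.2704)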